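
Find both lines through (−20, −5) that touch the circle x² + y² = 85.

Let a tangent through (−20, −5) have slope m. Its distance from (0, 0) must equal √85:
[m·(20) − (5)]² = 85(m² + 1)
63m² − 40m − 12 = 0, so m = −2/9 or m = 6/7.
With m = −2/9: 2x + 9y = −85. With m = 6/7: 6x − 7y = −85.

2x + 9y = −85 and 6x − 7y = −85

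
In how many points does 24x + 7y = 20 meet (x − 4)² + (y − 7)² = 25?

1

Substituting the line into the circle gives 625x² + 1000x + 400 = 0.
Discriminant = (1000)² − 4·625·(400) = 0.
A repeated root: the line is tangent.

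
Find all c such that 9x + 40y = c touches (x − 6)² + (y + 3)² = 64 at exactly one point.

c = −394 or c = 262

The line touches the circle iff its distance from (6, −3) is 8:
|9·6 + 40·(−3) − c| / √1681 = 8
|c − (−66)| = 8·41, so c = 262 or c = −394.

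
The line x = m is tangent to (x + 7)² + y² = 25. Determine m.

For a tangent, require d(centre, line) = r = 5.
|1·(−7) + 0·0 − m| / √1 = 5
|m − (−7)| = 5, so m = −2 or m = −12.

m = −12 or m = −2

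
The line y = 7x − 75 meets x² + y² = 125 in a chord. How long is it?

Substitute y = 7x − 75:
50x² − 1050x + 5500 = 0  ⟹  x² − 21x + 110 = 0
x = 11 or x = 10, giving (11, 2) and (10, −5).
Chord length = distance between (11, 2) and (10, −5) = √50 = 5√2.

5√2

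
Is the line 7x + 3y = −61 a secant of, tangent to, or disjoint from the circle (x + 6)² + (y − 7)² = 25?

disjoint

Centre (−6, 7), r² = 25. Distance² from centre to line = (40)²/58 = 800/29.
Since d² > r², the line lies outside the circle.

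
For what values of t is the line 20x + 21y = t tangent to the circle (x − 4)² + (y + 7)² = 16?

t = −183 or t = 49

The line touches the circle iff its distance from (4, −7) is 4:
|20·4 + 21·(−7) − t| / √841 = 4
|t − (−67)| = 4·29, so t = 49 or t = −183.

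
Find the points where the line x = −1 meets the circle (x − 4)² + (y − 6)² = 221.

(−1, −8) and (−1, 20)

The line gives x = −1. Substituting into the circle:
y² − 12y − 160 = 0
y = 20 or y = −8, giving (−1, 20) and (−1, −8).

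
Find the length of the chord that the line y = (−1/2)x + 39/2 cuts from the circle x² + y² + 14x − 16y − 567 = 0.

20√5

Express y = (39 − x)/2 and substitute into the circle:
5x² + 10x − 1995 = 0  ⟹  x² + 2x − 399 = 0
x = 19 or x = −21, giving (19, 10) and (−21, 30).
Chord length = distance between (19, 10) and (−21, 30) = √2000 = 20√5.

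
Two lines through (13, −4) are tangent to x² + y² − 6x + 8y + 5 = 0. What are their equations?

Let a tangent through (13, −4) have slope m. Its distance from (3, −4) must equal 2√5:
[m·(−10) − (0)]² = 20(m² + 1)
4m² − 1 = 0, so m = 1/2 or m = −1/2.
With m = 1/2: x − 2y = 21. With m = −1/2: x + 2y = 5.

x − 2y = 21 and x + 2y = 5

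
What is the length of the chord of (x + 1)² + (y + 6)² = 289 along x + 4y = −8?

Centre (−1, −6), r² = 289. Perpendicular distance d from centre to line = |−17| / √17 = 17/√17.
Half the chord is √(r² − d²) = √(272), so the full chord is 8√17.

8√17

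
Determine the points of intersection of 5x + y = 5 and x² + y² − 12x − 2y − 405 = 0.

Express y = −5x + 5 and substitute into the circle:
26x² − 52x − 390 = 0  ⟹  x² − 2x − 15 = 0
x = 5 or x = −3, giving (5, −20) and (−3, 20).

(−3, 20) and (5, −20)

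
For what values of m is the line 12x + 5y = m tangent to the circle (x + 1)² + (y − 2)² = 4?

m = −28 or m = 24

Tangency holds when the distance from the centre (−1, 2) to the line equals the radius 2:
|12·(−1) + 5·2 − m| / √169 = 2
|m − (−2)| = 2·13, so m = 24 or m = −28.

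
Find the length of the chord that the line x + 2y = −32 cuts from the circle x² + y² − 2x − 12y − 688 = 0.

16√5

Centre (1, 6), r² = 725. Perpendicular distance d from centre to line = |45| / √5 = 45/√5.
Chord = 2√(r² − d²) = 2·√(320) = 16√5.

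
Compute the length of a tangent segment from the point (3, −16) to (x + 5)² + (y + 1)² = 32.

√257

The centre is (−5, −1) and r = 4√2. The square of the distance from P to the centre is 64 + 225 = 289.
The tangent meets the radius at right angles, so tangent² = |PO|² − r² = 289 − 32 = 257.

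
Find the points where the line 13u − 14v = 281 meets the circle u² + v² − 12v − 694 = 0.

Substitute v = (−281 + 13u)/14:
365u² − 9490u − 9855 = 0  ⟹  u² − 26u − 27 = 0
u = 27 or u = −1, giving (27, 5) and (−1, −21).

(−1, −21) and (27, 5)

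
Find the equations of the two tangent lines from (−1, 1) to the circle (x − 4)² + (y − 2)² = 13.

A line y − (1) = m(x − (−1)) is tangent when its distance from (4, 2) is √13:
(5m − (1))² = 13(m² + 1)
6m² − 5m − 6 = 0, so m = −2/3 or m = 3/2.
With m = −2/3: 2x + 3y = 1. With m = 3/2: 3x − 2y = −5.

2x + 3y = 1 and 3x − 2y = −5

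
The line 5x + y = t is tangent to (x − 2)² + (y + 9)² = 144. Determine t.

The line touches the circle iff its distance from (2, −9) is 12:
|5·2 + 1·(−9) − t| / √26 = 12
|t − (1)| = 12√26.

t = 1 ± 12√26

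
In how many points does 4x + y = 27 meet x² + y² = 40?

Substituting the line into the circle gives 17x² − 216x + 689 = 0.
Discriminant = (−216)² − 4·17·(689) = −196 < 0.
No real roots: the line does not meet the circle.

0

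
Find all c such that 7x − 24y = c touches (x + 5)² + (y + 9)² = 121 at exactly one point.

c = −94 or c = 456

Tangency holds when the distance from the centre (−5, −9) to the line equals the radius 11:
|7·(−5) − 24·(−9) − c| / √625 = 11
|c − (181)| = 11·25, so c = 456 or c = −94.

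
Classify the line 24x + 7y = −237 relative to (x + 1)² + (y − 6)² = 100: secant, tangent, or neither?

neither

Substituting the line into the circle gives 625x² + 13490x + 72990 = 0.
Δ = 181980100 − 182475000 = −494900.
No real roots: the line does not meet the circle.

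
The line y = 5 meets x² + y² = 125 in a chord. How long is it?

Substitute y = 5:
x² − 100 = 0
x = 10 or x = −10, giving (10, 5) and (−10, 5).
|(10, 5) − (−10, 5)| = √((20)² + (0)²) = 20.

20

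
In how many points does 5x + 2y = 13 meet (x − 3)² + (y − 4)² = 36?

Substituting the line into the circle gives 29x² − 74x − 83 = 0.
Δ = 5476 − (−9628) = 15104.
Two real roots: the line is a secant.

2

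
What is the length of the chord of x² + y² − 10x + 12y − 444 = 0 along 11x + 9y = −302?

√202

Substitute y = (−302 − 11x)/9:
202x² + 4646x + 22624 = 0  ⟹  x² + 23x + 112 = 0
x = −7 or x = −16, giving (−7, −25) and (−16, −14).
Chord length = distance between (−7, −25) and (−16, −14) = √202 = √202.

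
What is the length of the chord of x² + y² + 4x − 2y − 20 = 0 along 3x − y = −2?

Centre (−2, 1), r² = 25. Perpendicular distance d from centre to line = |−5| / √10 = 5/√10.
Chord = 2√(r² − d²) = 2·√(45/2) = 3√10.

3√10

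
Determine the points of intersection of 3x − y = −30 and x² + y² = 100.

From the line, y = 3x + 30. Substituting:
10x² + 180x + 800 = 0  ⟹  x² + 18x + 80 = 0
x = −8 or x = −10, giving (−8, 6) and (−10, 0).

(−10, 0) and (−8, 6)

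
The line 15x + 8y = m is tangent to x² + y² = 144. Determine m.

Tangency holds when the distance from the centre (0, 0) to the line equals the radius 12:
|15·0 + 8·0 − m| / √289 = 12
|m| = 12·17, so m = 204 or m = −204.

m = −204 or m = 204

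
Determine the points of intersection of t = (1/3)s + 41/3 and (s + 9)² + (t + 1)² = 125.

From the line, t = (41 + s)/3. Substituting:
10s² + 250s + 1540 = 0  ⟹  s² + 25s + 154 = 0
s = −11 or s = −14, giving (−11, 10) and (−14, 9).

(−14, 9) and (−11, 10)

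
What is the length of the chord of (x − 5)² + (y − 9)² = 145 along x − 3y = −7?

From the line, y = (7 + x)/3. Substituting:
10x² − 130x − 680 = 0  ⟹  x² − 13x − 68 = 0
x = 17 or x = −4, giving (17, 8) and (−4, 1).
Chord length = distance between (17, 8) and (−4, 1) = √490 = 7√10.

7√10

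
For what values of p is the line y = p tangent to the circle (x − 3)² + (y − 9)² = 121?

p = −2 or p = 20

The line touches the circle iff its distance from (3, 9) is 11:
|0·3 + 1·9 − p| / √1 = 11
|p − (9)| = 11, so p = 20 or p = −2.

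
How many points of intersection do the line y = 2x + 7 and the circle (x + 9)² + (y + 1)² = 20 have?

Substituting the line into the circle gives 5x² + 50x + 125 = 0.
Discriminant = (50)² − 4·5·(125) = 0.
A repeated root: the line is tangent.

1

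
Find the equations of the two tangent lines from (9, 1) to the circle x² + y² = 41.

A line y − (1) = m(x − (9)) is tangent when its distance from (0, 0) is √41:
(−9m − (−1))² = 41(m² + 1)
20m² − 9m − 20 = 0, so m = −4/5 or m = 5/4.
With m = −4/5: 4x + 5y = 41. With m = 5/4: 5x − 4y = 41.

4x + 5y = 41 and 5x − 4y = 41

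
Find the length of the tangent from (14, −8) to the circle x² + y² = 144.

2√29

Centre (0, 0), r² = 144. |PO|² = (14)² + (−8)² = 260.
Power of the point: PT² = |PO|² − r² = 116, so PT = 2√29.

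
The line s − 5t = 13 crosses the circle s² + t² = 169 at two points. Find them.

(−12, −5) and (13, 0)

From the line, t = (−13 + s)/5. Substituting:
26s² − 26s − 4056 = 0  ⟹  s² − s − 156 = 0
s = 13 or s = −12, giving (13, 0) and (−12, −5).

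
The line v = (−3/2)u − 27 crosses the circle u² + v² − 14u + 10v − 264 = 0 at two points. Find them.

Express v = (−54 − 3u)/2 and substitute into the circle:
13u² + 208u + 780 = 0  ⟹  u² + 16u + 60 = 0
u = −6 or u = −10, giving (−6, −18) and (−10, −12).

(−10, −12) and (−6, −18)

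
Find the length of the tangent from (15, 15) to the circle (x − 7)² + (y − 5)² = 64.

With centre O = (7, 5), |OP|² = 164 and r² = 64.
By the tangent–radius right angle, tangent length = √(|PO|² − r²) = √100 = 10.

10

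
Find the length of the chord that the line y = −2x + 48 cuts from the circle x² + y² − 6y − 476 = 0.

8√5

The distance from (0, 3) to the line is 45/√5, and r² = 485.
Half the chord is √(r² − d²) = √(80), so the full chord is 8√5.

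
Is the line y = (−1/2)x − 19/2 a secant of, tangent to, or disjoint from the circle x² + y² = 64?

disjoint

Centre (0, 0), r² = 64. Distance² from centre to line = (19)²/5 = 361/5.
Since d² > r², the line lies outside the circle.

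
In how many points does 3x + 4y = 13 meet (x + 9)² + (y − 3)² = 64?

Substituting the line into the circle gives 25x² + 282x + 273 = 0.
Δ = 79524 − 27300 = 52224.
Two real roots: the line is a secant.

2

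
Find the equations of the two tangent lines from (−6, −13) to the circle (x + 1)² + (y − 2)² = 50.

Let a tangent through (−6, −13) have slope m. Its distance from (−1, 2) must equal 5√2:
[m·(5) − (15)]² = 50(m² + 1)
m² + 6m − 7 = 0, so m = −7 or m = 1.
With m = −7: 7x + y = −55. With m = 1: x − y = 7.

7x + y = −55 and x − y = 7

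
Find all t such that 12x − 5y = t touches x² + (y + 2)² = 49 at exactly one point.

t = −81 or t = 101

The line touches the circle iff its distance from (0, −2) is 7:
|12·0 − 5·(−2) − t| / √169 = 7
|t − (10)| = 7·13, so t = 101 or t = −81.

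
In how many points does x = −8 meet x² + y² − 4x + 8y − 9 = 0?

0

Centre (2, −4), r² = 29. Distance² from centre to line = (10)² = 100.
Since d² > r², the line lies outside the circle.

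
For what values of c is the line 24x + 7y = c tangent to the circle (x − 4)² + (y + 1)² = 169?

c = −236 or c = 414

For a tangent, require d(centre, line) = r = 13.
|24·4 + 7·(−1) − c| / √625 = 13
|c − (89)| = 13·25, so c = 414 or c = −236.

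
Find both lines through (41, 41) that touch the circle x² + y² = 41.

4x − 5y = −41 and 5x − 4y = 41

Write the tangent as mx − y + (41 − m·(41)) = 0 and set its distance from the centre to √41:
(−41m − (−41))² = 41(m² + 1)
20m² − 41m + 20 = 0, so m = 4/5 or m = 5/4.
Through (41, 41) these give 4x − 5y = −41 and 5x − 4y = 41.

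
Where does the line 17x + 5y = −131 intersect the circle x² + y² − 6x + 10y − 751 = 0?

From the line, y = (−131 − 17x)/5. Substituting:
314x² + 3454x − 8164 = 0  ⟹  x² + 11x − 26 = 0
x = 2 or x = −13, giving (2, −33) and (−13, 18).

(−13, 18) and (2, −33)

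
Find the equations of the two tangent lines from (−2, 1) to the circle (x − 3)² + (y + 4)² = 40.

Write the tangent as mx − y + (1 − m·(−2)) = 0 and set its distance from the centre to 2√10:
[m·(5) − (−5)]² = 40(m² + 1)
3m² − 10m + 3 = 0, so m = 1/3 or m = 3.
Through (−2, 1) these give x − 3y = −5 and 3x − y = −7.

x − 3y = −5 and 3x − y = −7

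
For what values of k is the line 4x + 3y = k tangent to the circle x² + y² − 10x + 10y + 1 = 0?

k = −30 or k = 40

For a tangent, require d(centre, line) = r = 7.
|4·5 + 3·(−5) − k| / √25 = 7
|k − (5)| = 7·5, so k = 40 or k = −30.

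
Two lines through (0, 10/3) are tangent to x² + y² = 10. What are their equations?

x + 3y = 10 and x − 3y = −10

Write the tangent as mx − y + (10/3 − m·(0)) = 0 and set its distance from the centre to √10:
[m·(0) − (−10/3)]² = 10(m² + 1)
9m² − 1 = 0, so m = −1/3 or m = 1/3.
Through (0, 10/3) these give x + 3y = 10 and x − 3y = −10.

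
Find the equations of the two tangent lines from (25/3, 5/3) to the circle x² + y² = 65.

7x + 4y = 65 and 8x − y = 65

A line y − (5/3) = m(x − (25/3)) is tangent when its distance from (0, 0) is √65:
(−25/3m − (−5/3))² = 65(m² + 1)
4m² − 25m − 56 = 0, so m = −7/4 or m = 8.
With m = −7/4: 7x + 4y = 65. With m = 8: 8x − y = 65.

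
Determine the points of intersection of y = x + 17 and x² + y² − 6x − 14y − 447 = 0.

Substitute y = x + 17:
2x² + 14x − 396 = 0  ⟹  x² + 7x − 198 = 0
x = 11 or x = −18, giving (11, 28) and (−18, −1).

(−18, −1) and (11, 28)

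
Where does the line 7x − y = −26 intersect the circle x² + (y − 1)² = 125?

(−5, −9) and (−2, 12)

From the line, y = 7x + 26. Substituting:
50x² + 350x + 500 = 0  ⟹  x² + 7x + 10 = 0
x = −2 or x = −5, giving (−2, 12) and (−5, −9).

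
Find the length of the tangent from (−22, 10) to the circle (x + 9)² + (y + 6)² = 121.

With centre O = (−9, −6), |OP|² = 425 and r² = 121.
The tangent meets the radius at right angles, so tangent² = |PO|² − r² = 425 − 121 = 304.

4√19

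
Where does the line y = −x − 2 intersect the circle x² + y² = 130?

Substitute y = −x − 2:
2x² + 4x − 126 = 0  ⟹  x² + 2x − 63 = 0
x = 7 or x = −9, giving (7, −9) and (−9, 7).

(−9, 7) and (7, −9)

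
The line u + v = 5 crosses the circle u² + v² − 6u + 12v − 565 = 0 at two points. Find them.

Substitute v = −u + 5:
2u² − 28u − 480 = 0  ⟹  u² − 14u − 240 = 0
u = 24 or u = −10, giving (24, −19) and (−10, 15).

(−10, 15) and (24, −19)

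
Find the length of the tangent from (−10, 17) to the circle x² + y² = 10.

√379

With centre O = (0, 0), |OP|² = 389 and r² = 10.
By the tangent–radius right angle, tangent length = √(|PO|² − r²) = √379.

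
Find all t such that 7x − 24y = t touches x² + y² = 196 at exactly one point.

For a tangent, require d(centre, line) = r = 14.
|7·0 − 24·0 − t| / √625 = 14
|t| = 14·25, so t = 350 or t = −350.

t = −350 or t = 350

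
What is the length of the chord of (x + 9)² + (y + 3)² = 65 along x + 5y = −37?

Express y = (−37 − x)/5 and substitute into the circle:
26x² + 494x + 884 = 0  ⟹  x² + 19x + 34 = 0
x = −2 or x = −17, giving (−2, −7) and (−17, −4).
|(−2, −7) − (−17, −4)| = √((15)² + (−3)²) = 3√26.

3√26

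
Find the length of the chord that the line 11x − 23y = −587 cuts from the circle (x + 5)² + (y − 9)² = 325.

5√26

The distance from (−5, 9) to the line is 325/√650, and r² = 325.
Chord = 2√(r² − d²) = 2·√(325/2) = 5√26.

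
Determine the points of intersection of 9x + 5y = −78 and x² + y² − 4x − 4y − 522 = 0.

From the line, y = (−78 − 9x)/5. Substituting:
106x² + 1484x − 5406 = 0  ⟹  x² + 14x − 51 = 0
x = 3 or x = −17, giving (3, −21) and (−17, 15).

(−17, 15) and (3, −21)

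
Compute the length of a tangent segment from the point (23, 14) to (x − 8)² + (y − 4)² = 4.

√321

The centre is (8, 4) and r = 2. The square of the distance from P to the centre is 225 + 100 = 325.
By the tangent–radius right angle, tangent length = √(|PO|² − r²) = √321.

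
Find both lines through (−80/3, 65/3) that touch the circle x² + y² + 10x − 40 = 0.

7x + 4y = −100 and 4x + 7y = 45

Let a tangent through (−80/3, 65/3) have slope m. Its distance from (−5, 0) must equal √65:
[m·(65/3) − (−65/3)]² = 65(m² + 1)
28m² + 65m + 28 = 0, so m = −7/4 or m = −4/7.
With m = −7/4: 7x + 4y = −100. With m = −4/7: 4x + 7y = 45.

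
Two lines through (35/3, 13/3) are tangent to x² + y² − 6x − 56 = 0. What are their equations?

8x − y = 89 and 4x + 7y = 77

Write the tangent as mx − y + (13/3 − m·(35/3)) = 0 and set its distance from the centre to √65:
[m·(−26/3) − (−13/3)]² = 65(m² + 1)
7m² − 52m − 32 = 0, so m = 8 or m = −4/7.
Through (35/3, 13/3) these give 8x − y = 89 and 4x + 7y = 77.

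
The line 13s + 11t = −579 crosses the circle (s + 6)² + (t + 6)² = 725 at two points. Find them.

(−31, −16) and (−20, −29)

Substitute t = (−579 − 13s)/11:
290s² + 14790s + 179800 = 0  ⟹  s² + 51s + 620 = 0
s = −20 or s = −31, giving (−20, −29) and (−31, −16).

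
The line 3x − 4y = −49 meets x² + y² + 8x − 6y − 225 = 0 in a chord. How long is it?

30

Centre (−4, 3), r² = 250. Perpendicular distance d from centre to line = |25| / √25 = 25/√25.
Chord = 2√(r² − d²) = 2·√(225) = 30.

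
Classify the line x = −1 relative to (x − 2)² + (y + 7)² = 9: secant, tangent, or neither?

tangent

Centre (2, −7), r² = 9. Distance² from centre to line = (3)² = 9.
Since d² = r², the line is tangent.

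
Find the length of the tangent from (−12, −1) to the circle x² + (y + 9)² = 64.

With centre O = (0, −9), |OP|² = 208 and r² = 64.
Power of the point: PT² = |PO|² − r² = 144, so PT = 12.

12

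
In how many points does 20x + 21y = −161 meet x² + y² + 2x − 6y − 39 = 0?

0

Substituting the line into the circle gives 841x² + 9842x + 29008 = 0.
Discriminant = (9842)² − 4·841·(29008) = −717948 < 0.
No real roots: the line does not meet the circle.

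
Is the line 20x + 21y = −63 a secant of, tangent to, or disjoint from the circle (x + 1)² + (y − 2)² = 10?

d² = (20·(−1) + 21·2 − (−63))²/841 = 7225/841; r² = 10.
Since d² < r², the line cuts the circle twice.

secant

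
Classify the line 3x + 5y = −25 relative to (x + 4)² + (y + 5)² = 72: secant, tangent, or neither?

Substituting the line into the circle gives 34x² + 200x − 1400 = 0.
Δ = 40000 − (−190400) = 230400.
Two real roots: the line is a secant.

secant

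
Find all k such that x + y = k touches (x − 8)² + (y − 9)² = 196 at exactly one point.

k = 17 ± 14√2

The line touches the circle iff its distance from (8, 9) is 14:
|1·8 + 1·9 − k| / √2 = 14
|k − (17)| = 14√2.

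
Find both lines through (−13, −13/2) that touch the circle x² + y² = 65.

7x − 4y = −65 and x + 8y = −65

Let a tangent through (−13, −13/2) have slope m. Its distance from (0, 0) must equal √65:
[m·(13) − (13/2)]² = 65(m² + 1)
32m² − 52m − 7 = 0, so m = 7/4 or m = −1/8.
With m = 7/4: 7x − 4y = −65. With m = −1/8: x + 8y = −65.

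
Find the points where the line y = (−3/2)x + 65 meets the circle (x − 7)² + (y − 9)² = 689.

Substitute y = (130 − 3x)/2:
13x² − 728x + 9984 = 0  ⟹  x² − 56x + 768 = 0
x = 32 or x = 24, giving (32, 17) and (24, 29).

(24, 29) and (32, 17)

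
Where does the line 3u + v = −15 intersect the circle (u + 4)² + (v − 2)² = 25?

(−7, 6) and (−4, −3)

From the line, v = −3u − 15. Substituting:
10u² + 110u + 280 = 0  ⟹  u² + 11u + 28 = 0
u = −4 or u = −7, giving (−4, −3) and (−7, 6).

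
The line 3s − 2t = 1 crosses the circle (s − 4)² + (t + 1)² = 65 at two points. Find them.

(−3, −5) and (5, 7)

Express t = (−1 + 3s)/2 and substitute into the circle:
13s² − 26s − 195 = 0  ⟹  s² − 2s − 15 = 0
s = 5 or s = −3, giving (5, 7) and (−3, −5).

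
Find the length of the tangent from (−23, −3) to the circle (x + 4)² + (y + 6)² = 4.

With centre O = (−4, −6), |OP|² = 370 and r² = 4.
By the tangent–radius right angle, tangent length = √(|PO|² − r²) = √366.

√366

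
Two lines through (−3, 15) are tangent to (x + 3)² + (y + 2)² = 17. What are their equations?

Write the tangent as mx − y + (15 − m·(−3)) = 0 and set its distance from the centre to √17:
[m·(0) − (−17)]² = 17(m² + 1)
m² − 16 = 0, so m = −4 or m = 4.
Through (−3, 15) these give 4x + y = 3 and 4x − y = −27.

4x + y = 3 and 4x − y = −27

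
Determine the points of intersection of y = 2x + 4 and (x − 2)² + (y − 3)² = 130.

(−5, −6) and (5, 14)

Substitute y = 2x + 4:
5x² − 125 = 0  ⟹  x² − 25 = 0
x = 5 or x = −5, giving (5, 14) and (−5, −6).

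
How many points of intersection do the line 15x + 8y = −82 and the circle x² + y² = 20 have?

0

Centre (0, 0), r² = 20. Distance² from centre to line = (82)²/289 = 6724/289.
Since d² > r², the line lies outside the circle.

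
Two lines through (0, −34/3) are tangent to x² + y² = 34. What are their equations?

5x + 3y = −34 and 5x − 3y = 34

Let a tangent through (0, −34/3) have slope m. Its distance from (0, 0) must equal √34:
(0m − (34/3))² = 34(m² + 1)
9m² − 25 = 0, so m = −5/3 or m = 5/3.
With m = −5/3: 5x + 3y = −34. With m = 5/3: 5x − 3y = 34.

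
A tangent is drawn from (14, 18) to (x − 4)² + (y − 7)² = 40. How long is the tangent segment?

With centre O = (4, 7), |OP|² = 221 and r² = 40.
The tangent meets the radius at right angles, so tangent² = |PO|² − r² = 221 − 40 = 181.

√181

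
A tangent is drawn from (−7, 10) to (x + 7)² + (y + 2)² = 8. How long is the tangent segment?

The centre is (−7, −2) and r = 2√2. The square of the distance from P to the centre is 0 + 144 = 144.
The tangent meets the radius at right angles, so tangent² = |PO|² − r² = 144 − 8 = 136.

2√34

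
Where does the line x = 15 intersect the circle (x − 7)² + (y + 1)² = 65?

(15, −2) and (15, 0)

The line gives x = 15. Substituting into the circle:
y² + 2y = 0
y = 0 or y = −2, giving (15, 0) and (15, −2).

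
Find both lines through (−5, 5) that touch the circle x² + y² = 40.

A line y − (5) = m(x − (−5)) is tangent when its distance from (0, 0) is 2√10:
[m·(5) − (−5)]² = 40(m² + 1)
3m² − 10m + 3 = 0, so m = 3 or m = 1/3.
With m = 3: 3x − y = −20. With m = 1/3: x − 3y = −20.

3x − y = −20 and x − 3y = −20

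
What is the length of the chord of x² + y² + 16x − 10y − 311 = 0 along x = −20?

32

The line gives x = −20. Substituting into the circle:
y² − 10y − 231 = 0
y = 21 or y = −11, giving (−20, 21) and (−20, −11).
|(−20, 21) − (−20, −11)| = √((0)² + (32)²) = 32.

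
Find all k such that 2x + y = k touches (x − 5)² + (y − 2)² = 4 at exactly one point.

k = 12 ± 2√5

Tangency holds when the distance from the centre (5, 2) to the line equals the radius 2:
|2·5 + 1·2 − k| / √5 = 2
|k − (12)| = 2√5.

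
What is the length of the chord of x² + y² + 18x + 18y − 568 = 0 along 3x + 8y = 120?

From the line, y = (120 − 3x)/8. Substituting:
73x² − 4672 = 0  ⟹  x² − 64 = 0
x = 8 or x = −8, giving (8, 12) and (−8, 18).
Chord length = distance between (8, 12) and (−8, 18) = √292 = 2√73.

2√73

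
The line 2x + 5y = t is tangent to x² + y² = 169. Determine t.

t = ±13√29

The line touches the circle iff its distance from (0, 0) is 13:
|2·0 + 5·0 − t| / √29 = 13
|t| = 13√29.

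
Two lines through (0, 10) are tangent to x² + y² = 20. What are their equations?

A line y − (10) = m(x − (0)) is tangent when its distance from (0, 0) is 2√5:
[m·(0) − (−10)]² = 20(m² + 1)
m² − 4 = 0, so m = 2 or m = −2.
With m = 2: 2x − y = −10. With m = −2: 2x + y = 10.

2x − y = −10 and 2x + y = 10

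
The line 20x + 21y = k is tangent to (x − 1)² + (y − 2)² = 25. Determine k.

Tangency holds when the distance from the centre (1, 2) to the line equals the radius 5:
|20·1 + 21·2 − k| / √841 = 5
|k − (62)| = 5·29, so k = 207 or k = −83.

k = −83 or k = 207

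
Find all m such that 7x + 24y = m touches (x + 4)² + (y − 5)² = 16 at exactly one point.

m = −8 or m = 192

The line touches the circle iff its distance from (−4, 5) is 4:
|7·(−4) + 24·5 − m| / √625 = 4
|m − (92)| = 4·25, so m = 192 or m = −8.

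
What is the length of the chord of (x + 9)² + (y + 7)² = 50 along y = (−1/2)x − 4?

Centre (−9, −7), r² = 50. Perpendicular distance d from centre to line = |−15| / √5 = 15/√5.
Half the chord is √(r² − d²) = √(5), so the full chord is 2√5.

2√5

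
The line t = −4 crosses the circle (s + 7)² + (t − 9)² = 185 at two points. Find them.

(−11, −4) and (−3, −4)

Express t = −4 and substitute into the circle:
s² + 14s + 33 = 0
s = −3 or s = −11, giving (−3, −4) and (−11, −4).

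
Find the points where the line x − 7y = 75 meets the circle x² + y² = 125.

From the line, y = (−75 + x)/7. Substituting:
50x² − 150x − 500 = 0  ⟹  x² − 3x − 10 = 0
x = 5 or x = −2, giving (5, −10) and (−2, −11).

(−2, −11) and (5, −10)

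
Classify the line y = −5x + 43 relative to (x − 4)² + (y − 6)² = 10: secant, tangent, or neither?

neither

Substituting the line into the circle gives 26x² − 378x + 1375 = 0.
Δ = 142884 − 143000 = −116.
No real roots: the line does not meet the circle.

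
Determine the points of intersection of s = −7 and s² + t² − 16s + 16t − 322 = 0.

(−7, −23) and (−7, 7)

The line gives s = −7. Substituting into the circle:
t² + 16t − 161 = 0
t = 7 or t = −23, giving (−7, 7) and (−7, −23).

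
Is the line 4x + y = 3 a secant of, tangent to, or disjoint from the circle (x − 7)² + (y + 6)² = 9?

disjoint

Centre (7, −6), r² = 9. Distance² from centre to line = (19)²/17 = 361/17.
Since d² > r², the line lies outside the circle.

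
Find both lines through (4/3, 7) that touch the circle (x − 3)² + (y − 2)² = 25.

y = 7 and 3x − 4y = −24

Write the tangent as mx − y + (7 − m·(4/3)) = 0 and set its distance from the centre to 5:
(5/3m − (−5))² = 25(m² + 1)
4m² − 3m = 0, so m = 0 or m = 3/4.
Through (4/3, 7) these give y = 7 and 3x − 4y = −24.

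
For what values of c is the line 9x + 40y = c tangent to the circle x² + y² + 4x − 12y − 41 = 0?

c = −147 or c = 591

The line touches the circle iff its distance from (−2, 6) is 9:
|9·(−2) + 40·6 − c| / √1681 = 9
|c − (222)| = 9·41, so c = 591 or c = −147.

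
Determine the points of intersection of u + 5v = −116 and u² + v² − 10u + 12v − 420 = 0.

Substitute v = (−116 − u)/5:
26u² − 78u − 4004 = 0  ⟹  u² − 3u − 154 = 0
u = 14 or u = −11, giving (14, −26) and (−11, −21).

(−11, −21) and (14, −26)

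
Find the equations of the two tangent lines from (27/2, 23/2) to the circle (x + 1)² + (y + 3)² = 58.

Write the tangent as mx − y + (23/2 − m·(27/2)) = 0 and set its distance from the centre to √58:
(−29/2m − (−29/2))² = 58(m² + 1)
21m² − 58m + 21 = 0, so m = 3/7 or m = 7/3.
With m = 3/7: 3x − 7y = −40. With m = 7/3: 7x − 3y = 60.

3x − 7y = −40 and 7x − 3y = 60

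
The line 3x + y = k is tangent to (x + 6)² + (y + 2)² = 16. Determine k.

k = −20 ± 4√10

The line touches the circle iff its distance from (−6, −2) is 4:
|3·(−6) + 1·(−2) − k| / √10 = 4
|k − (−20)| = 4√10.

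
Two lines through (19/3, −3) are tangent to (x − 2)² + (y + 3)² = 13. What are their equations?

3x − 2y = 25 and 3x + 2y = 13

Write the tangent as mx − y + (−3 − m·(19/3)) = 0 and set its distance from the centre to √13:
[m·(−13/3) − (0)]² = 13(m² + 1)
4m² − 9 = 0, so m = 3/2 or m = −3/2.
Through (19/3, −3) these give 3x − 2y = 25 and 3x + 2y = 13.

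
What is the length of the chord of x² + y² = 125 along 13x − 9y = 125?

Express y = (−125 + 13x)/9 and substitute into the circle:
250x² − 3250x + 5500 = 0  ⟹  x² − 13x + 22 = 0
x = 11 or x = 2, giving (11, 2) and (2, −11).
|(11, 2) − (2, −11)| = √((9)² + (13)²) = 5√10.

5√10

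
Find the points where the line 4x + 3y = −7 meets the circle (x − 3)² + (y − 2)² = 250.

Express y = (−7 − 4x)/3 and substitute into the circle:
25x² + 50x − 2000 = 0  ⟹  x² + 2x − 80 = 0
x = 8 or x = −10, giving (8, −13) and (−10, 11).

(−10, 11) and (8, −13)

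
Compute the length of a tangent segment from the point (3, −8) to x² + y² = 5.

The centre is (0, 0) and r = √5. The square of the distance from P to the centre is 9 + 64 = 73.
Power of the point: PT² = |PO|² − r² = 68, so PT = 2√17.

2√17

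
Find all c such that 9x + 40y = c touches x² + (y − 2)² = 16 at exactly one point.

c = −84 or c = 244

Tangency holds when the distance from the centre (0, 2) to the line equals the radius 4:
|9·0 + 40·2 − c| / √1681 = 4
|c − (80)| = 4·41, so c = 244 or c = −84.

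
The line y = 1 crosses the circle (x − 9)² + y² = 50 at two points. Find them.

(2, 1) and (16, 1)

From the line, y = 1. Substituting:
x² − 18x + 32 = 0
x = 16 or x = 2, giving (16, 1) and (2, 1).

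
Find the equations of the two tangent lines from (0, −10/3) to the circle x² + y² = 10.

x + 3y = −10 and x − 3y = 10

Write the tangent as mx − y + (−10/3 − m·(0)) = 0 and set its distance from the centre to √10:
(0m − (10/3))² = 10(m² + 1)
9m² − 1 = 0, so m = −1/3 or m = 1/3.
Through (0, −10/3) these give x + 3y = −10 and x − 3y = 10.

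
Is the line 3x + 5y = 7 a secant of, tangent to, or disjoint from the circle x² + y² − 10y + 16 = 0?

disjoint

Substituting the line into the circle gives 34x² + 108x + 99 = 0.
Δ = 11664 − 13464 = −1800.
No real roots: the line does not meet the circle.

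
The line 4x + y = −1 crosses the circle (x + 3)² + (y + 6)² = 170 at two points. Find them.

(−2, 7) and (4, −17)

From the line, y = −4x − 1. Substituting:
17x² − 34x − 136 = 0  ⟹  x² − 2x − 8 = 0
x = 4 or x = −2, giving (4, −17) and (−2, 7).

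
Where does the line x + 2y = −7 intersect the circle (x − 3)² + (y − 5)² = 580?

(−21, 7) and (19, −13)

Express y = (−7 − x)/2 and substitute into the circle:
5x² + 10x − 1995 = 0  ⟹  x² + 2x − 399 = 0
x = 19 or x = −21, giving (19, −13) and (−21, 7).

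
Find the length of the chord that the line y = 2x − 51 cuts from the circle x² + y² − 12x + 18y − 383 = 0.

16√5

Substitute y = 2x − 51:
5x² − 180x + 1300 = 0  ⟹  x² − 36x + 260 = 0
x = 26 or x = 10, giving (26, 1) and (10, −31).
Chord length = distance between (26, 1) and (10, −31) = √1280 = 16√5.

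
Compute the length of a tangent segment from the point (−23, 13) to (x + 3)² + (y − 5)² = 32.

Centre (−3, 5), r² = 32. |PO|² = (−20)² + (8)² = 464.
The tangent meets the radius at right angles, so tangent² = |PO|² − r² = 464 − 32 = 432.

12√3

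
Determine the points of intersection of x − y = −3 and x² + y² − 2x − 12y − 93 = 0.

(−6, −3) and (10, 13)

Substitute y = x + 3:
2x² − 8x − 120 = 0  ⟹  x² − 4x − 60 = 0
x = 10 or x = −6, giving (10, 13) and (−6, −3).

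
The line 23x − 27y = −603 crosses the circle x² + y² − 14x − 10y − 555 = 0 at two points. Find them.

(−18, 7) and (9, 30)

From the line, y = (603 + 23x)/27. Substituting:
1258x² + 11322x − 203796 = 0  ⟹  x² + 9x − 162 = 0
x = 9 or x = −18, giving (9, 30) and (−18, 7).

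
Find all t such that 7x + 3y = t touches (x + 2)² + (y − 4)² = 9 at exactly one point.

Tangency holds when the distance from the centre (−2, 4) to the line equals the radius 3:
|7·(−2) + 3·4 − t| / √58 = 3
|t − (−2)| = 3√58.

t = −2 ± 3√58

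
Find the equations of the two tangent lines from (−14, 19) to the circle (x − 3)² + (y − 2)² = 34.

A line y − (19) = m(x − (−14)) is tangent when its distance from (3, 2) is √34:
[m·(17) − (−17)]² = 34(m² + 1)
15m² + 34m + 15 = 0, so m = −5/3 or m = −3/5.
Through (−14, 19) these give 5x + 3y = −13 and 3x + 5y = 53.

5x + 3y = −13 and 3x + 5y = 53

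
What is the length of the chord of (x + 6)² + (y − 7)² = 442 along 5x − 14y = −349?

Centre (−6, 7), r² = 442. Perpendicular distance d from centre to line = |221| / √221 = 221/√221.
Chord = 2√(r² − d²) = 2·√(221) = 2√221.

2√221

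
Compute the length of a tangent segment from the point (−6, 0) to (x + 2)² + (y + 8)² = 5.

The centre is (−2, −8) and r = √5. The square of the distance from P to the centre is 16 + 64 = 80.
Power of the point: PT² = |PO|² − r² = 75, so PT = 5√3.

5√3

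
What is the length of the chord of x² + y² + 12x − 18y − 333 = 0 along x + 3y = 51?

Centre (−6, 9), r² = 450. Perpendicular distance d from centre to line = |−30| / √10 = 30/√10.
Half the chord is √(r² − d²) = √(360), so the full chord is 12√10.

12√10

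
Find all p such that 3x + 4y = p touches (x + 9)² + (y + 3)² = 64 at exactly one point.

The line touches the circle iff its distance from (−9, −3) is 8:
|3·(−9) + 4·(−3) − p| / √25 = 8
|p − (−39)| = 8·5, so p = 1 or p = −79.

p = −79 or p = 1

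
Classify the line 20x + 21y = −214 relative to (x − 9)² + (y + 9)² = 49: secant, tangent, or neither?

d² = (20·9 + 21·(−9) − (−214))²/841 = 42025/841; r² = 49.
Since d² > r², the line lies outside the circle.

neither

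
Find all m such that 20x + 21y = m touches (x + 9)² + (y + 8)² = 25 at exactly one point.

m = −493 or m = −203

For a tangent, require d(centre, line) = r = 5.
|20·(−9) + 21·(−8) − m| / √841 = 5
|m − (−348)| = 5·29, so m = −203 or m = −493.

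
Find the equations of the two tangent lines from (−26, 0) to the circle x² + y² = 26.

x − 5y = −26 and x + 5y = −26

Let a tangent through (−26, 0) have slope m. Its distance from (0, 0) must equal √26:
(26m − (0))² = 26(m² + 1)
25m² − 1 = 0, so m = 1/5 or m = −1/5.
With m = 1/5: x − 5y = −26. With m = −1/5: x + 5y = −26.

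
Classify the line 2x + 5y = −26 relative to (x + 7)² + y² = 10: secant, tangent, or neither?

d² = (2·(−7) + 5·0 − (−26))²/29 = 144/29; r² = 10.
Since d² < r², the line cuts the circle twice.

secant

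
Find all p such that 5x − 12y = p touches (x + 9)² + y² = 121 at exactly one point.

p = −188 or p = 98

Tangency holds when the distance from the centre (−9, 0) to the line equals the radius 11:
|5·(−9) − 12·0 − p| / √169 = 11
|p − (−45)| = 11·13, so p = 98 or p = −188.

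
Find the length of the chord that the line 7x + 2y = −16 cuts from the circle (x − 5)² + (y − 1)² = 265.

4√53

Centre (5, 1), r² = 265. Perpendicular distance d from centre to line = |53| / √53 = 53/√53.
Half the chord is √(r² − d²) = √(212), so the full chord is 4√53.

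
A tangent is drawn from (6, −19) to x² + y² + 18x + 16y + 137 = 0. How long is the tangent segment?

13√2

Centre (−9, −8), r² = 8. |PO|² = (15)² + (−11)² = 346.
The tangent meets the radius at right angles, so tangent² = |PO|² − r² = 346 − 8 = 338.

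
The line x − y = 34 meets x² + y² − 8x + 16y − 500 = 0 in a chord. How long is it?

26√2

Substitute y = x − 34:
2x² − 60x + 112 = 0  ⟹  x² − 30x + 56 = 0
x = 28 or x = 2, giving (28, −6) and (2, −32).
Chord length = distance between (28, −6) and (2, −32) = √1352 = 26√2.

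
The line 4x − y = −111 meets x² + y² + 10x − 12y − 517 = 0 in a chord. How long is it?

Centre (−5, 6), r² = 578. Perpendicular distance d from centre to line = |85| / √17 = 85/√17.
Chord = 2√(r² − d²) = 2·√(153) = 6√17.

6√17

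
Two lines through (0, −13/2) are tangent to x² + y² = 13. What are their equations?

Let a tangent through (0, −13/2) have slope m. Its distance from (0, 0) must equal √13:
(0m − (13/2))² = 13(m² + 1)
4m² − 9 = 0, so m = −3/2 or m = 3/2.
Through (0, −13/2) these give 3x + 2y = −13 and 3x − 2y = 13.

3x + 2y = −13 and 3x − 2y = 13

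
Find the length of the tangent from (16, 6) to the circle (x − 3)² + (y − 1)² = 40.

Centre (3, 1), r² = 40. |PO|² = (13)² + (5)² = 194.
Power of the point: PT² = |PO|² − r² = 154, so PT = √154.

√154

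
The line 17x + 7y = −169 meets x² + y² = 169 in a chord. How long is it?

Centre (0, 0), r² = 169. Perpendicular distance d from centre to line = |169| / √338 = 169/√338.
Chord = 2√(r² − d²) = 2·√(169/2) = 13√2.

13√2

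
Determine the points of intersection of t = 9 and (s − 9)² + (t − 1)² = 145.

Substitute t = 9:
s² − 18s = 0
s = 18 or s = 0, giving (18, 9) and (0, 9).

(0, 9) and (18, 9)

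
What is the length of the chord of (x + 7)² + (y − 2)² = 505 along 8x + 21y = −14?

2√505

Express y = (−14 − 8x)/21 and substitute into the circle:
505x² + 7070x − 197960 = 0  ⟹  x² + 14x − 392 = 0
x = 14 or x = −28, giving (14, −6) and (−28, 10).
|(14, −6) − (−28, 10)| = √((42)² + (−16)²) = 2√505.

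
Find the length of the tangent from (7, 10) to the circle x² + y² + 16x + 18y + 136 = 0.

√577

The centre is (−8, −9) and r = 3. The square of the distance from P to the centre is 225 + 361 = 586.
By the tangent–radius right angle, tangent length = √(|PO|² − r²) = √577.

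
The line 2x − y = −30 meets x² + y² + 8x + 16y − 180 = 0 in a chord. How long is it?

Substitute y = 2x + 30:
5x² + 160x + 1200 = 0  ⟹  x² + 32x + 240 = 0
x = −12 or x = −20, giving (−12, 6) and (−20, −10).
Chord length = distance between (−12, 6) and (−20, −10) = √320 = 8√5.

8√5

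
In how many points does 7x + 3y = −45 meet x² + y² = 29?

d² = (7·0 + 3·0 − (−45))²/58 = 2025/58; r² = 29.
Since d² > r², the line lies outside the circle.

0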